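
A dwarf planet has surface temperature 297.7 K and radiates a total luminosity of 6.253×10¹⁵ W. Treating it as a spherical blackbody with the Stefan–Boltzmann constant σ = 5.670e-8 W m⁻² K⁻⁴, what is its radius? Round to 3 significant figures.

L = 4πR²σT⁴ ⇒ R = √(L/(4πσT⁴)).
σT⁴ = 445.347 W/m², so R = √(6.253×10¹⁵/(4π×445.347)) = 1.06×10⁶ m.

R ≈ 1.06×10⁶ m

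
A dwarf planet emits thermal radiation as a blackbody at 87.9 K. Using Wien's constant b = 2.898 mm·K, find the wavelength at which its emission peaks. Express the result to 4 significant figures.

Wien's displacement law: λ_max = b/T = (2.898×10⁻³ m·K)/(87.9 K) = 3.2969×10⁻⁵ m.
That is 32.97 μm, in the infrared range.

λ_max ≈ 32.97 μm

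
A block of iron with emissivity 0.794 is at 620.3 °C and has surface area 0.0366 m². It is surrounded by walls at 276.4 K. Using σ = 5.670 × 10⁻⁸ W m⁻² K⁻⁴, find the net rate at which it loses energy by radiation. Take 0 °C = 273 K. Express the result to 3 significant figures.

T = 620.3 °C + 273 = 893.3 K.
Area A = 0.0366 m².
Net radiated power P_net = εσA(T⁴ − T₀⁴) = 0.794×5.670×10⁻⁸×0.0366×(893.3⁴ − 276.4⁴).
T⁴ − T₀⁴ = 6.36780×10¹¹ − 5.83650×10⁹ = 6.30944×10¹¹ K⁴, so P_net = 1.04×10³ W.

Net loss ≈ 1.04×10³ W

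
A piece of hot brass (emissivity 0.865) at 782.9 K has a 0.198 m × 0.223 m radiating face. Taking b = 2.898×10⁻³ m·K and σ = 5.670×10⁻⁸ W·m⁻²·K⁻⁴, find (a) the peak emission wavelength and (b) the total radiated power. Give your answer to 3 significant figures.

λ_max ≈ 3.70 μm; P ≈ 814 W

(a) λ_max = b/T = 2.898×10⁻³/782.9 = 3.702×10⁻⁶ m = 3.70 μm.
Area A = 0.198 × 0.223 = 0.044154 m².
(b) P = εσAT⁴ = 0.865×5.670×10⁻⁸×0.044154×(782.9)⁴ = 814 W.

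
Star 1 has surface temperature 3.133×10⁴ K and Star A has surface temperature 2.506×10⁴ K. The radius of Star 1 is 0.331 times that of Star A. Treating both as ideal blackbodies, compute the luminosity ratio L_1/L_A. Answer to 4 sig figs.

L_1/L_A ≈ 0.2677

L ∝ R²T⁴, so L_1/L_A = (R_1/R_A)²(T_1/T_A)⁴ = (0.331)² × (3.133×10⁴/2.506×10⁴)⁴ = 0.109561 × 2.44297 = 0.2677.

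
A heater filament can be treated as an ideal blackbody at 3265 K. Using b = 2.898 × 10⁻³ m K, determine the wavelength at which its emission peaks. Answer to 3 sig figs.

Wien's displacement law: λ_max = b/T = (2.898×10⁻³ m·K)/(3265 K) = 8.876×10⁻⁷ m.
That is 0.888 μm, in the infrared range.

λ_max ≈ 0.888 μm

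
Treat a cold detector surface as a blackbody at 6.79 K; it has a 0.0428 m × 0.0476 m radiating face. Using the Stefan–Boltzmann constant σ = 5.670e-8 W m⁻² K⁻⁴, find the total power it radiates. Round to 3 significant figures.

Area A = 0.0428 × 0.0476 = 2.03728×10⁻³ m².
P = σAT⁴ = 5.670×10⁻⁸ × 2.03728×10⁻³ × (6.79)⁴ = 2.46×10⁻⁷ W.

P ≈ 2.46×10⁻⁷ W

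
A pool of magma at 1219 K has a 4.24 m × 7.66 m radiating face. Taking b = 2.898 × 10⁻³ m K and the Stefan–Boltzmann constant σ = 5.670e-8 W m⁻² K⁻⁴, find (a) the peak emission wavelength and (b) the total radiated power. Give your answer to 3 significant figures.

λ_max ≈ 2.38 μm; P ≈ 4.07×10⁶ W

(a) λ_max = b/T = 2.898×10⁻³/1219 = 2.377×10⁻⁶ m = 2.38 μm.
Area A = 4.24 × 7.66 = 32.4784 m².
(b) P = σAT⁴ = 5.670×10⁻⁸×32.4784×(1219)⁴ = 4.07×10⁶ W.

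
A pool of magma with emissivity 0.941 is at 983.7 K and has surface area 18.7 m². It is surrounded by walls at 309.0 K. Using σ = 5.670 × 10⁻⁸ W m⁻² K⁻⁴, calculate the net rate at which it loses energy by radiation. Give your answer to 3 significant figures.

Net loss ≈ 9.25×10⁵ W

Area A = 18.7 m².
Net radiated power P_net = εσA(T⁴ − T₀⁴) = 0.941×5.670×10⁻⁸×18.7×(983.7⁴ − 309.0⁴).
T⁴ − T₀⁴ = 9.36377×10¹¹ − 9.11662×10⁹ = 9.27260×10¹¹ K⁴, so P_net = 9.25×10⁵ W.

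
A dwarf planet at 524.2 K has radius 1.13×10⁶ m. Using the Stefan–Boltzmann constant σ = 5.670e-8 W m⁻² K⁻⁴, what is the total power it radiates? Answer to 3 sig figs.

P ≈ 6.87×10¹⁶ W

Surface area A = 4πR² = 4π(1.13×10⁶ m)² = 1.60460×10¹³ m².
P = σAT⁴ = 5.670×10⁻⁸ × 1.60460×10¹³ × (524.2)⁴ = 6.87×10¹⁶ W.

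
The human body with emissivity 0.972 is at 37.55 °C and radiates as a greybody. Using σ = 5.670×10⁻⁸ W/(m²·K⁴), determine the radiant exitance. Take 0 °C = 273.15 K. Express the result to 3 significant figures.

I ≈ 514 W/m²

T = 37.55 °C + 273.15 = 310.70 K.
Stefan–Boltzmann: I = εσT⁴ = 0.972 × 5.670×10⁻⁸ × (310.70)⁴ = 514 W/m².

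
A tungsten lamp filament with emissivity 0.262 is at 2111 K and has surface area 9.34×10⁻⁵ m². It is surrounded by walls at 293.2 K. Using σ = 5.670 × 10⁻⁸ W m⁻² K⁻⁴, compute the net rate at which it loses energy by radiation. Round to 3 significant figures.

Net loss ≈ 27.5 W

Area A = 9.34×10⁻⁵ m².
Net radiated power P_net = εσA(T⁴ − T₀⁴) = 0.262×5.670×10⁻⁸×9.34×10⁻⁵×(2111⁴ − 293.2⁴).
T⁴ − T₀⁴ = 1.98588×10¹³ − 7.39019×10⁹ = 1.98514×10¹³ K⁴, so P_net = 27.5 W.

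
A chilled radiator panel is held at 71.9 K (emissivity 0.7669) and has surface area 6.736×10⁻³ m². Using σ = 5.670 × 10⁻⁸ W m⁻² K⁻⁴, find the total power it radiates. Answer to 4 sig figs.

Area A = 6.736×10⁻³ m².
P = εσAT⁴ = 0.7669 × 5.670×10⁻⁸ × 6.736×10⁻³ × (71.9)⁴ = 7.828×10⁻³ W.

P ≈ 7.828×10⁻³ W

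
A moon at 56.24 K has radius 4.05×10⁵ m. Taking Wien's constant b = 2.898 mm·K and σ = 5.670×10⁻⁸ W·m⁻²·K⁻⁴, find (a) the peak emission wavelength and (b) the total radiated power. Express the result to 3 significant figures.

λ_max ≈ 51.5 μm; P ≈ 1.17×10¹² W

(a) λ_max = b/T = 2.898×10⁻³/56.24 = 5.153×10⁻⁵ m = 51.5 μm.
Surface area A = 4πR² = 4π(4.05×10⁵ m)² = 2.06120×10¹² m².
(b) P = σAT⁴ = 5.670×10⁻⁸×2.06120×10¹²×(56.24)⁴ = 1.17×10¹² W.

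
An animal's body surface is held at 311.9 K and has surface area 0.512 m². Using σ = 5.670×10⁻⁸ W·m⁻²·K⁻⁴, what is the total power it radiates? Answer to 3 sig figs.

Area A = 0.512 m².
P = σAT⁴ = 5.670×10⁻⁸ × 0.512 × (311.9)⁴ = 275 W.

P ≈ 275 W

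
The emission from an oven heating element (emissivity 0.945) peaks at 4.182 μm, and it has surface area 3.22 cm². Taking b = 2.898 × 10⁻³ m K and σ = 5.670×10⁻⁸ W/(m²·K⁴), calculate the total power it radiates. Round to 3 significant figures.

Wien's law: T = b/λ_max = 2.898×10⁻³/4.182×10⁻⁶ = 692.970 K.
Area A = 3.22 cm² = 3.22×10⁻⁴ m².
Then P = εσAT⁴ = 0.945×5.670×10⁻⁸×3.22×10⁻⁴×(692.970)⁴ = 3.98 W.

P ≈ 3.98 W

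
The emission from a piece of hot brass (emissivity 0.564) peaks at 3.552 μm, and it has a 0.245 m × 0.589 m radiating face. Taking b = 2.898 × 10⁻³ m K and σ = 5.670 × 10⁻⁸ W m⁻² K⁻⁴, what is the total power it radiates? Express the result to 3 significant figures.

P ≈ 2.04×10³ W

Wien's law: T = b/λ_max = 2.898×10⁻³/3.552×10⁻⁶ = 815.878 K.
Area A = 0.245 × 0.589 = 0.144305 m².
Then P = εσAT⁴ = 0.564×5.670×10⁻⁸×0.144305×(815.878)⁴ = 2.04×10³ W.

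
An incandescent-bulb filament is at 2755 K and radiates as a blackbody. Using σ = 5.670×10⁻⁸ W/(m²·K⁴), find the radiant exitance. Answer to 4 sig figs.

Stefan–Boltzmann: I = σT⁴ = 5.670×10⁻⁸ × (2755)⁴ = 3.266×10⁶ W/m².

I ≈ 3.266×10⁶ W/m²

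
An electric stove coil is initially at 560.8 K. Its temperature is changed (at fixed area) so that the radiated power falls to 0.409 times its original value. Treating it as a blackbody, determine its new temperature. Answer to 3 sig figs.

P ∝ T⁴, so T₂/T₁ = (P₂/P₁)^(1/4) = (0.409)^(1/4) = 0.799707.
T₂ = 560.8 × 0.799707 = 448 K.

T₂ ≈ 448 K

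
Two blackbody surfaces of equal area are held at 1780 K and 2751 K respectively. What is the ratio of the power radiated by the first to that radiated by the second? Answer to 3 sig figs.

P₁/P₂ ≈ 0.175

With equal areas, P₁/P₂ = (T₁/T₂)⁴ = (1780/2751)⁴ = 0.175.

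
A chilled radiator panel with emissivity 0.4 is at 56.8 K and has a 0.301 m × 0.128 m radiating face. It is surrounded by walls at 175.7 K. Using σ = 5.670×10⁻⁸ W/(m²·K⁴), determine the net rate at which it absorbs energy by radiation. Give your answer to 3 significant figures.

Net gain ≈ 0.824 W

Area A = 0.301 × 0.128 = 0.038528 m².
Net radiated power P_net = εσA(T⁴ − T₀⁴) = 0.4×5.670×10⁻⁸×0.038528×(56.8⁴ − 175.7⁴).
T⁴ − T₀⁴ = 1.04086×10⁷ − 9.52987×10⁸ = -9.42578×10⁸ K⁴, so P_net = -0.824 W — negative, meaning a net gain of 0.824 W.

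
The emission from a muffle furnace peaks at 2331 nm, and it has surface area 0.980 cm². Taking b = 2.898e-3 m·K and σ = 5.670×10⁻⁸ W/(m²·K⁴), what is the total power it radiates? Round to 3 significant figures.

Wien's law: T = b/λ_max = 2.898×10⁻³/2.331×10⁻⁶ = 1243.24 K.
Area A = 0.980 cm² = 9.80×10⁻⁵ m².
Then P = σAT⁴ = 5.670×10⁻⁸×9.80×10⁻⁵×(1243.24)⁴ = 13.3 W.

P ≈ 13.3 W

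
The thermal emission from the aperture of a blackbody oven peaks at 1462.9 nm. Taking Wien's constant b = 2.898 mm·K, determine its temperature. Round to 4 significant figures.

Wien's law gives T = b/λ_max = (2.898×10⁻³ m·K)/(1.4629×10⁻⁶ m) = 1981 K.

T ≈ 1981 K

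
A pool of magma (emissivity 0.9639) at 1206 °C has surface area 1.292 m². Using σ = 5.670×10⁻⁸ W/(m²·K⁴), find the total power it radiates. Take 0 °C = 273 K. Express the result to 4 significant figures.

T = 1206 °C + 273 = 1479 K.
Area A = 1.292 m².
P = εσAT⁴ = 0.9639 × 5.670×10⁻⁸ × 1.292 × (1479)⁴ = 3.379×10⁵ W.

P ≈ 3.379×10⁵ W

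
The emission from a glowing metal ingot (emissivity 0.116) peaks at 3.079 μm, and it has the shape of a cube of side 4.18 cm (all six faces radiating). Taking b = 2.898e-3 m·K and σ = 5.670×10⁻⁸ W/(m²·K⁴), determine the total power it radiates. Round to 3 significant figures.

P ≈ 54.1 W

Wien's law: T = b/λ_max = 2.898×10⁻³/3.079×10⁻⁶ = 941.215 K.
Area A = 6s² = 6×(0.0418 m)² = 0.0104834 m².
Then P = εσAT⁴ = 0.116×5.670×10⁻⁸×0.0104834×(941.215)⁴ = 54.1 W.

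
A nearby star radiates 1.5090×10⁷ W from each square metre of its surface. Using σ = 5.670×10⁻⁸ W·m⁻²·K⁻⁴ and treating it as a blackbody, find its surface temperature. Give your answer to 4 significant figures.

T ≈ 4039 K

I = σT⁴, so T = (I/σ)^(1/4) = (1.5090×10⁷/(5.670×10⁻⁸))^(1/4) = 4039 K.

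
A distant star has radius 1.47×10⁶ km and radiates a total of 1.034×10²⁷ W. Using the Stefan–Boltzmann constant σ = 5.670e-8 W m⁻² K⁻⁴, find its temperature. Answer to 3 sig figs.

T ≈ 5.09×10³ K

Surface area A = 4πR² = 4π(1.47×10⁹ m)² = 2.71547×10¹⁹ m².
P = σAT⁴ ⇒ T = (P/(σA))^(1/4) = (1.034×10²⁷/(5.670×10⁻⁸×2.71547×10¹⁹))^(1/4) = 5.09×10³ K.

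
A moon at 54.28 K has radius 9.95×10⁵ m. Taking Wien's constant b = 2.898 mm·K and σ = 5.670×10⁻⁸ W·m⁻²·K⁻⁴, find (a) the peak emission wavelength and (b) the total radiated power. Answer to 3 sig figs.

(a) λ_max = b/T = 2.898×10⁻³/54.28 = 5.339×10⁻⁵ m = 53.4 μm.
Surface area A = 4πR² = 4π(9.95×10⁵ m)² = 1.24410×10¹³ m².
(b) P = σAT⁴ = 5.670×10⁻⁸×1.24410×10¹³×(54.28)⁴ = 6.12×10¹² W.

λ_max ≈ 53.4 μm; P ≈ 6.12×10¹² W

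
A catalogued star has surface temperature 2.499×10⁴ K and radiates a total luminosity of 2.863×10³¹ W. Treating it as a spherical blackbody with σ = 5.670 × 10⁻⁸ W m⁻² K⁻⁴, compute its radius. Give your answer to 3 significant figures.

L = 4πR²σT⁴ ⇒ R = √(L/(4πσT⁴)).
σT⁴ = 2.21130×10¹⁰ W/m², so R = √(2.863×10³¹/(4π×2.21130×10¹⁰)) = 1.02×10¹⁰ m.

R ≈ 1.02×10¹⁰ m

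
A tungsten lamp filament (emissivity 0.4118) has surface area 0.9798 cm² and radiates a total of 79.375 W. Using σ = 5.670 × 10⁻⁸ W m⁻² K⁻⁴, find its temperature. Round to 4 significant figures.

Area A = 0.9798 cm² = 9.798×10⁻⁵ m².
P = εσAT⁴ ⇒ T = (P/(εσA))^(1/4) = (79.375/(0.4118×5.670×10⁻⁸×9.798×10⁻⁵))^(1/4) = 2427 K.

T ≈ 2427 K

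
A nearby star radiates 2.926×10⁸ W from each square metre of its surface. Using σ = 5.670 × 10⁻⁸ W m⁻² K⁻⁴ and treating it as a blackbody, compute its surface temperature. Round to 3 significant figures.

I = σT⁴, so T = (I/σ)^(1/4) = (2.926×10⁸/(5.670×10⁻⁸))^(1/4) = 8.48×10³ K.

T ≈ 8.48×10³ K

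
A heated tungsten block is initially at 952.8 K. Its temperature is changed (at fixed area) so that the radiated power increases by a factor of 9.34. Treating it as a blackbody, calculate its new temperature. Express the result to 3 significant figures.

P ∝ T⁴, so T₂/T₁ = (P₂/P₁)^(1/4) = (9.34)^(1/4) = 1.74818.
T₂ = 952.8 × 1.74818 = 1.67×10³ K.

T₂ ≈ 1.67×10³ K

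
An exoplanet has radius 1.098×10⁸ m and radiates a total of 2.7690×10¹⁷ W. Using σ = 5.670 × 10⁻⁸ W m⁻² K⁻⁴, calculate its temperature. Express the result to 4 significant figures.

T ≈ 75.35 K

Surface area A = 4πR² = 4π(1.098×10⁸ m)² = 1.51501×10¹⁷ m².
P = σAT⁴ ⇒ T = (P/(σA))^(1/4) = (2.7690×10¹⁷/(5.670×10⁻⁸×1.51501×10¹⁷))^(1/4) = 75.35 K.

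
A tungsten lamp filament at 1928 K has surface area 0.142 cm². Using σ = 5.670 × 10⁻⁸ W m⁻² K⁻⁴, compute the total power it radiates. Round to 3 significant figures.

P ≈ 11.1 W

Area A = 0.142 cm² = 1.42×10⁻⁵ m².
P = σAT⁴ = 5.670×10⁻⁸ × 1.42×10⁻⁵ × (1928)⁴ = 11.1 W.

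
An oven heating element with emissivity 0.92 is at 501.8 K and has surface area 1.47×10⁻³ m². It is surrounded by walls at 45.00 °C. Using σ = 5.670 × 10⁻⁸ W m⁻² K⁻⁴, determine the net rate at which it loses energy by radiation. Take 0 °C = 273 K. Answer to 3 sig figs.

Surroundings: T = 45.00 °C + 273 = 318.00 K.
Area A = 1.47×10⁻³ m².
Net radiated power P_net = εσA(T⁴ − T₀⁴) = 0.92×5.670×10⁻⁸×1.47×10⁻³×(501.8⁴ − 318.00⁴).
T⁴ − T₀⁴ = 6.34049×10¹⁰ − 1.02261×10¹⁰ = 5.31788×10¹⁰ K⁴, so P_net = 4.08 W.

Net loss ≈ 4.08 W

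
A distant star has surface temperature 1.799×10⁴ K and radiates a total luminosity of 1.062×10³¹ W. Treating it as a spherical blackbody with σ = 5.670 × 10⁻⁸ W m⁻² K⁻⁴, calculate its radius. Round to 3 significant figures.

R ≈ 1.19×10¹⁰ m

L = 4πR²σT⁴ ⇒ R = √(L/(4πσT⁴)).
σT⁴ = 5.93892×10⁹ W/m², so R = √(1.062×10³¹/(4π×5.93892×10⁹)) = 1.19×10¹⁰ m.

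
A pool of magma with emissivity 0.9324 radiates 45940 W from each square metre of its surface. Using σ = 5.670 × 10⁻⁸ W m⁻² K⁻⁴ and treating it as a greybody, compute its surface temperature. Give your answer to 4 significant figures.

T ≈ 965.5 K

I = εσT⁴, so T = (I/εσ)^(1/4) = (45940/(0.9324×5.670×10⁻⁸))^(1/4) = 965.5 K.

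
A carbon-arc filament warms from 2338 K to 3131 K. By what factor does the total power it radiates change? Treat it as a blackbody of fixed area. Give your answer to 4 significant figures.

P ∝ T⁴, so P₂/P₁ = (T₂/T₁)⁴ = (3131/2338)⁴ = (1.33918)⁴ = 3.216.

P₂/P₁ ≈ 3.216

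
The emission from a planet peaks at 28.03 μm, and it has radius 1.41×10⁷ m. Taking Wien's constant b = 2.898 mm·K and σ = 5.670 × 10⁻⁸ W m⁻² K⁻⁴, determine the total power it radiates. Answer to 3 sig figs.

Wien's law: T = b/λ_max = 2.898×10⁻³/2.803×10⁻⁵ = 103.389 K.
Surface area A = 4πR² = 4π(1.41×10⁷ m)² = 2.49832×10¹⁵ m².
Then P = σAT⁴ = 5.670×10⁻⁸×2.49832×10¹⁵×(103.389)⁴ = 1.62×10¹⁶ W.

P ≈ 1.62×10¹⁶ W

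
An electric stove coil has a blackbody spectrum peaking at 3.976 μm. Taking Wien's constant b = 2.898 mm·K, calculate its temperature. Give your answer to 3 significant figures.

Wien's law gives T = b/λ_max = (2.898×10⁻³ m·K)/(3.976×10⁻⁶ m) = 729 K.

T ≈ 729 K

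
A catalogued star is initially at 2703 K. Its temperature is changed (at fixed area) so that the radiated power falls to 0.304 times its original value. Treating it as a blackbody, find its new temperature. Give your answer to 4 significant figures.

P ∝ T⁴, so T₂/T₁ = (P₂/P₁)^(1/4) = (0.304)^(1/4) = 0.742538.
T₂ = 2703 × 0.742538 = 2007 K.

T₂ ≈ 2007 K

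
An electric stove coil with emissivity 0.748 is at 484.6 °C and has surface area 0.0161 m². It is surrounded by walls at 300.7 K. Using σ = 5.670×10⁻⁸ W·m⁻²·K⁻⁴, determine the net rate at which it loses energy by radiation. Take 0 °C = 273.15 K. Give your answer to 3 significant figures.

Net loss ≈ 220 W

T = 484.6 °C + 273.15 = 757.75 K.
Area A = 0.0161 m².
Net radiated power P_net = εσA(T⁴ − T₀⁴) = 0.748×5.670×10⁻⁸×0.0161×(757.75⁴ − 300.7⁴).
T⁴ − T₀⁴ = 3.29688×10¹¹ − 8.17587×10⁹ = 3.21512×10¹¹ K⁴, so P_net = 220 W.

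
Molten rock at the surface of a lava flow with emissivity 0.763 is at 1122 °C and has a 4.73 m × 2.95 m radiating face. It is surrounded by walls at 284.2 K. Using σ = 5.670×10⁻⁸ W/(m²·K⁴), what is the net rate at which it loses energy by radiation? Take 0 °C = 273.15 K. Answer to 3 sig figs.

Net loss ≈ 2.28×10⁶ W

T = 1122 °C + 273.15 = 1395.15 K.
Area A = 4.73 × 2.95 = 13.9535 m².
Net radiated power P_net = εσA(T⁴ − T₀⁴) = 0.763×5.670×10⁻⁸×13.9535×(1395.15⁴ − 284.2⁴).
T⁴ − T₀⁴ = 3.78864×10¹² − 6.52373×10⁹ = 3.78212×10¹² K⁴, so P_net = 2.28×10⁶ W.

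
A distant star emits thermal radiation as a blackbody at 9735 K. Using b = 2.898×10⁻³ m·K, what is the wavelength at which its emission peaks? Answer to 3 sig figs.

λ_max ≈ 298 nm

Wien's displacement law: λ_max = b/T = (2.898×10⁻³ m·K)/(9735 K) = 2.977×10⁻⁷ m.
That is 298 nm, in the ultraviolet range.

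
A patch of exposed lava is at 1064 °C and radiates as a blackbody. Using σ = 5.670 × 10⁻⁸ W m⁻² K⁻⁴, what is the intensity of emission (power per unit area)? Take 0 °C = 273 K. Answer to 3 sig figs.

T = 1064 °C + 273 = 1337 K.
Stefan–Boltzmann: I = σT⁴ = 5.670×10⁻⁸ × (1337)⁴ = 1.81×10⁵ W/m².

I ≈ 1.81×10⁵ W/m²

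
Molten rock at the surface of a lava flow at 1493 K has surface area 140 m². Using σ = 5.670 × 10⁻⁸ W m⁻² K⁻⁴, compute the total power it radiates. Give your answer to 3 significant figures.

Area A = 140 m².
P = σAT⁴ = 5.670×10⁻⁸ × 140 × (1493)⁴ = 3.94×10⁷ W.

P ≈ 3.94×10⁷ W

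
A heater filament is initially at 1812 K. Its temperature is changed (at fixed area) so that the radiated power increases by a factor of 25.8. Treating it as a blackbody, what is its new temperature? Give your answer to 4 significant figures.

P ∝ T⁴, so T₂/T₁ = (P₂/P₁)^(1/4) = (25.8)^(1/4) = 2.25375.
T₂ = 1812 × 2.25375 = 4084 K.

T₂ ≈ 4084 K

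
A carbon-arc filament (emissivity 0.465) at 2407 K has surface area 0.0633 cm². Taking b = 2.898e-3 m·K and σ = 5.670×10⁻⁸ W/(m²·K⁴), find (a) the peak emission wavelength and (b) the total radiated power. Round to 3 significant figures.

λ_max ≈ 1.20 μm; P ≈ 5.60 W

(a) λ_max = b/T = 2.898×10⁻³/2407 = 1.204×10⁻⁶ m = 1.20 μm.
Area A = 0.0633 cm² = 6.33×10⁻⁶ m².
(b) P = εσAT⁴ = 0.465×5.670×10⁻⁸×6.33×10⁻⁶×(2407)⁴ = 5.60 W.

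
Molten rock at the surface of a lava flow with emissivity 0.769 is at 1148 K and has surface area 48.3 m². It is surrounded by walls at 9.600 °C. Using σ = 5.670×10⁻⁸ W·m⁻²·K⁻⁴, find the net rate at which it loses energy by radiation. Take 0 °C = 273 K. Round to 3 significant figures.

Net loss ≈ 3.64×10⁶ W

Surroundings: T = 9.600 °C + 273 = 282.600 K.
Area A = 48.3 m².
Net radiated power P_net = εσA(T⁴ − T₀⁴) = 0.769×5.670×10⁻⁸×48.3×(1148⁴ − 282.600⁴).
T⁴ − T₀⁴ = 1.73687×10¹² − 6.37806×10⁹ = 1.73049×10¹² K⁴, so P_net = 3.64×10⁶ W.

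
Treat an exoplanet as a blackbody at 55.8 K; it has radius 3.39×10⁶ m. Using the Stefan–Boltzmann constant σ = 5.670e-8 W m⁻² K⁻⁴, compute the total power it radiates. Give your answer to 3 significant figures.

Surface area A = 4πR² = 4π(3.39×10⁶ m)² = 1.44414×10¹⁴ m².
P = σAT⁴ = 5.670×10⁻⁸ × 1.44414×10¹⁴ × (55.8)⁴ = 7.94×10¹³ W.

P ≈ 7.94×10¹³ W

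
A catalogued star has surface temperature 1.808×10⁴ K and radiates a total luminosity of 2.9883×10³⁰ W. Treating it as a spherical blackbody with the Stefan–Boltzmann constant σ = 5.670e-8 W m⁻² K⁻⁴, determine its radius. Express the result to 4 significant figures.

L = 4πR²σT⁴ ⇒ R = √(L/(4πσT⁴)).
σT⁴ = 6.05866×10⁹ W/m², so R = √(2.9883×10³⁰/(4π×6.05866×10⁹)) = 6.265×10⁹ m.

R ≈ 6.265×10⁹ m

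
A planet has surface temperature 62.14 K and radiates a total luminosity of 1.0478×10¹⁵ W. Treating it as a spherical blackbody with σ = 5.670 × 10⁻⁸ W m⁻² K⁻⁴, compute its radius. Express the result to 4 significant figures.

L = 4πR²σT⁴ ⇒ R = √(L/(4πσT⁴)).
σT⁴ = 0.845411 W/m², so R = √(1.0478×10¹⁵/(4π×0.845411)) = 9.931×10⁶ m.

R ≈ 9.931×10⁶ m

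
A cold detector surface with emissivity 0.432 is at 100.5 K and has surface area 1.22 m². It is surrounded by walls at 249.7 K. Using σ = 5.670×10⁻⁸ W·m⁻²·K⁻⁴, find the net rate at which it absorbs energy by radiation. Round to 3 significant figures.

Area A = 1.22 m².
Net radiated power P_net = εσA(T⁴ − T₀⁴) = 0.432×5.670×10⁻⁸×1.22×(100.5⁴ − 249.7⁴).
T⁴ − T₀⁴ = 1.02015×10⁸ − 3.88753×10⁹ = -3.78552×10⁹ K⁴, so P_net = -113 W — negative, meaning a net gain of 113 W.

Net gain ≈ 113 W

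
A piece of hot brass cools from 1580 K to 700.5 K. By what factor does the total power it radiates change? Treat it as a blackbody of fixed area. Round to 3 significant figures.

P ∝ T⁴, so P₂/P₁ = (T₂/T₁)⁴ = (700.5/1580)⁴ = (0.443354)⁴ = 0.0386.

P₂/P₁ ≈ 0.0386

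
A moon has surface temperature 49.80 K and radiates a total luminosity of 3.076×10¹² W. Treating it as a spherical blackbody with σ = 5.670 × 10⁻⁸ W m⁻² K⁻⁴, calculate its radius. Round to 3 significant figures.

R ≈ 8.38×10⁵ m

L = 4πR²σT⁴ ⇒ R = √(L/(4πσT⁴)).
σT⁴ = 0.348739 W/m², so R = √(3.076×10¹²/(4π×0.348739)) = 8.38×10⁵ m.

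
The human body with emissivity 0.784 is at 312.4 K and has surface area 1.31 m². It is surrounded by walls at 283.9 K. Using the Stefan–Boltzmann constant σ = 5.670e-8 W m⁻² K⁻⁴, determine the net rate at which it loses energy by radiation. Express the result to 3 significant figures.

Area A = 1.31 m².
Net radiated power P_net = εσA(T⁴ − T₀⁴) = 0.784×5.670×10⁻⁸×1.31×(312.4⁴ − 283.9⁴).
T⁴ − T₀⁴ = 9.52454×10⁹ − 6.49623×10⁹ = 3.02831×10⁹ K⁴, so P_net = 176 W.

Net loss ≈ 176 W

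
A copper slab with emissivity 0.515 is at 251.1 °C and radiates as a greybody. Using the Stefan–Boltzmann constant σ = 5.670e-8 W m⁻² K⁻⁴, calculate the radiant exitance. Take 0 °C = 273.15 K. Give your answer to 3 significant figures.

I ≈ 2.21×10³ W/m²

T = 251.1 °C + 273.15 = 524.25 K.
Stefan–Boltzmann: I = εσT⁴ = 0.515 × 5.670×10⁻⁸ × (524.25)⁴ = 2.21×10³ W/m².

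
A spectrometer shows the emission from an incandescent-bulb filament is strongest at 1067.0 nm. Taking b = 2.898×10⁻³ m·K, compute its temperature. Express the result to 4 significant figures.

Wien's law gives T = b/λ_max = (2.898×10⁻³ m·K)/(1.0670×10⁻⁶ m) = 2716 K.

T ≈ 2716 K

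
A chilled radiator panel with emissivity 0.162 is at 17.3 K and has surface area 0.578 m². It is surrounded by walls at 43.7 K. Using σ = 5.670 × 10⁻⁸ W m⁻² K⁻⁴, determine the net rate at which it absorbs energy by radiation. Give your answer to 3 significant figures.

Area A = 0.578 m².
Net radiated power P_net = εσA(T⁴ − T₀⁴) = 0.162×5.670×10⁻⁸×0.578×(17.3⁴ − 43.7⁴).
T⁴ − T₀⁴ = 89574.5 − 3.64692×10⁶ = -3.55735×10⁶ K⁴, so P_net = -0.0189 W — negative, meaning a net gain of 0.0189 W.

Net gain ≈ 0.0189 W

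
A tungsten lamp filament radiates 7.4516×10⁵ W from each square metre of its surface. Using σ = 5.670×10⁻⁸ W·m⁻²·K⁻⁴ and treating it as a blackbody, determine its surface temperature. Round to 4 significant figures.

I = σT⁴, so T = (I/σ)^(1/4) = (7.4516×10⁵/(5.670×10⁻⁸))^(1/4) = 1904 K.

T ≈ 1904 K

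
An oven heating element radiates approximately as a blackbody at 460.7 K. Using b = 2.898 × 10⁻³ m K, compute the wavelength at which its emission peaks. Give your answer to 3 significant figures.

λ_max ≈ 6.29 μm

Wien's displacement law: λ_max = b/T = (2.898×10⁻³ m·K)/(460.7 K) = 6.290×10⁻⁶ m.
That is 6.29 μm, in the infrared range.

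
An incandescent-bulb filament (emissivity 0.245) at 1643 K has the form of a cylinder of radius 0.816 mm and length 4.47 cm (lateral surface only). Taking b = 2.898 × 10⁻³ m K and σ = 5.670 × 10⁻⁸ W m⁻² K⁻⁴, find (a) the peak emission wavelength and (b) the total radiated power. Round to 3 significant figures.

(a) λ_max = b/T = 2.898×10⁻³/1643 = 1.764×10⁻⁶ m = 1.76×10³ nm.
Lateral area A = 2πrL = 2π×8.16×10⁻⁴×0.0447 = 2.29180×10⁻⁴ m².
(b) P = εσAT⁴ = 0.245×5.670×10⁻⁸×2.29180×10⁻⁴×(1643)⁴ = 23.2 W.

λ_max ≈ 1.76×10³ nm; P ≈ 23.2 W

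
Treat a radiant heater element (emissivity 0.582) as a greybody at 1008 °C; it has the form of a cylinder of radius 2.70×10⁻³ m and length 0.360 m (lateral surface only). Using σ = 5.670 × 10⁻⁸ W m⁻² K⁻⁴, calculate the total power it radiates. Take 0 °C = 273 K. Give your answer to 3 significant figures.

P ≈ 543 W

T = 1008 °C + 273 = 1281 K.
Lateral area A = 2πrL = 2π×2.70×10⁻³×0.360 = 6.10726×10⁻³ m².
P = εσAT⁴ = 0.582 × 5.670×10⁻⁸ × 6.10726×10⁻³ × (1281)⁴ = 543 W.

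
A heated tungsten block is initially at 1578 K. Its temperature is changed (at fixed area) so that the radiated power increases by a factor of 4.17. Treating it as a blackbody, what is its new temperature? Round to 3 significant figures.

T₂ ≈ 2.25×10³ K

P ∝ T⁴, so T₂/T₁ = (P₂/P₁)^(1/4) = (4.17)^(1/4) = 1.42901.
T₂ = 1578 × 1.42901 = 2.25×10³ K.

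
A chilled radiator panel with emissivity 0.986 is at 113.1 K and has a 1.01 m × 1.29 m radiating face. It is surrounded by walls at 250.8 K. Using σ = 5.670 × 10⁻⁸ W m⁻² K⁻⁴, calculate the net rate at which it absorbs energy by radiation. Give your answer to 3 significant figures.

Net gain ≈ 276 W

Area A = 1.01 × 1.29 = 1.3029 m².
Net radiated power P_net = εσA(T⁴ − T₀⁴) = 0.986×5.670×10⁻⁸×1.3029×(113.1⁴ − 250.8⁴).
T⁴ − T₀⁴ = 1.63625×10⁸ − 3.95649×10⁹ = -3.79286×10⁹ K⁴, so P_net = -276 W — negative, meaning a net gain of 276 W.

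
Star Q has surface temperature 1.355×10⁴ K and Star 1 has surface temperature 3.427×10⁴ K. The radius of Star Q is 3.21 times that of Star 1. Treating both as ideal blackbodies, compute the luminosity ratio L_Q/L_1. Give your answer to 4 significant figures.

L_Q/L_1 ≈ 0.2518

L ∝ R²T⁴, so L_Q/L_1 = (R_Q/R_1)²(T_Q/T_1)⁴ = (3.21)² × (1.355×10⁴/3.427×10⁴)⁴ = 10.3041 × 0.0244400 = 0.2518.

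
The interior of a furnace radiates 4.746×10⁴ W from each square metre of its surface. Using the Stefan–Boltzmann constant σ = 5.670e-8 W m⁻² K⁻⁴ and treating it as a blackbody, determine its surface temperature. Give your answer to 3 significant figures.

I = σT⁴, so T = (I/σ)^(1/4) = (4.746×10⁴/(5.670×10⁻⁸))^(1/4) = 957 K.

T ≈ 957 K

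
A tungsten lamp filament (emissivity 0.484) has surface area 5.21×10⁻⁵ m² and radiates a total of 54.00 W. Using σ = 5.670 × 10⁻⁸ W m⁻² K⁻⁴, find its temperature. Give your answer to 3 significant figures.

T ≈ 2.48×10³ K

Area A = 5.21×10⁻⁵ m².
P = εσAT⁴ ⇒ T = (P/(εσA))^(1/4) = (54.00/(0.484×5.670×10⁻⁸×5.21×10⁻⁵))^(1/4) = 2.48×10³ K.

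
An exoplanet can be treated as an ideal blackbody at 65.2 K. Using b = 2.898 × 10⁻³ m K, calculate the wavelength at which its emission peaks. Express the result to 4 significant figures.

Wien's displacement law: λ_max = b/T = (2.898×10⁻³ m·K)/(65.2 K) = 4.4448×10⁻⁵ m.
That is 44.45 μm, in the infrared range.

λ_max ≈ 44.45 μm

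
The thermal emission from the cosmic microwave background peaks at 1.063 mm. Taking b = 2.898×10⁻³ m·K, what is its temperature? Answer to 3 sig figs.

Wien's law gives T = b/λ_max = (2.898×10⁻³ m·K)/(1.063×10⁻³ m) = 2.73 K.

T ≈ 2.73 K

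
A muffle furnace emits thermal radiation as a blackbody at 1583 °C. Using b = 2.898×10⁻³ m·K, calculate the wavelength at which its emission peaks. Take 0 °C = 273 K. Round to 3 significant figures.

λ_max ≈ 1.56×10³ nm

T = 1583 °C + 273 = 1856 K.
Wien's displacement law: λ_max = b/T = (2.898×10⁻³ m·K)/(1856 K) = 1.561×10⁻⁶ m.
That is 1.56×10³ nm, in the infrared range.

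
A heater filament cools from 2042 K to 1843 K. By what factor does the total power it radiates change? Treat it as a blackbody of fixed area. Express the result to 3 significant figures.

P₂/P₁ ≈ 0.664

P ∝ T⁴, so P₂/P₁ = (T₂/T₁)⁴ = (1843/2042)⁴ = (0.902547)⁴ = 0.664.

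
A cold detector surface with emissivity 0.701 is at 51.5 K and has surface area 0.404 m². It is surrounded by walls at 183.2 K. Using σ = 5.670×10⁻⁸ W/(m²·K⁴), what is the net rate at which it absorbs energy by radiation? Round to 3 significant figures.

Area A = 0.404 m².
Net radiated power P_net = εσA(T⁴ − T₀⁴) = 0.701×5.670×10⁻⁸×0.404×(51.5⁴ − 183.2⁴).
T⁴ − T₀⁴ = 7.03443×10⁶ − 1.12642×10⁹ = -1.11939×10⁹ K⁴, so P_net = -18.0 W — negative, meaning a net gain of 18.0 W.

Net gain ≈ 18.0 W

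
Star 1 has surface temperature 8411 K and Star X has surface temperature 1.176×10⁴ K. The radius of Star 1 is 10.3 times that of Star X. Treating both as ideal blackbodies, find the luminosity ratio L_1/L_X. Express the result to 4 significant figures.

L_1/L_X ≈ 27.76

L ∝ R²T⁴, so L_1/L_X = (R_1/R_X)²(T_1/T_X)⁴ = (10.3)² × (8411/1.176×10⁴)⁴ = 106.09 × 0.261674 = 27.76.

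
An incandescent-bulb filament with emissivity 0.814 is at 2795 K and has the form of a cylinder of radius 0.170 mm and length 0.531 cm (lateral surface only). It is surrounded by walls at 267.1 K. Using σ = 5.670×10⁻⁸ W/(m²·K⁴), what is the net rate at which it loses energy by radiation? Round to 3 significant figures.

Net loss ≈ 16.0 W

Lateral area A = 2πrL = 2π×1.70×10⁻⁴×5.31×10⁻³ = 5.67183×10⁻⁶ m².
Net radiated power P_net = εσA(T⁴ − T₀⁴) = 0.814×5.670×10⁻⁸×5.67183×10⁻⁶×(2795⁴ − 267.1⁴).
T⁴ − T₀⁴ = 6.10277×10¹³ − 5.08974×10⁹ = 6.10226×10¹³ K⁴, so P_net = 16.0 W.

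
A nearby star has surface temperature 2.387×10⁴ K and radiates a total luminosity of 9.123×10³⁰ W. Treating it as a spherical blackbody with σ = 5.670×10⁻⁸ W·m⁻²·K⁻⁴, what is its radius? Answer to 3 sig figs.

R ≈ 6.28×10⁹ m

L = 4πR²σT⁴ ⇒ R = √(L/(4πσT⁴)).
σT⁴ = 1.84074×10¹⁰ W/m², so R = √(9.123×10³⁰/(4π×1.84074×10¹⁰)) = 6.28×10⁹ m.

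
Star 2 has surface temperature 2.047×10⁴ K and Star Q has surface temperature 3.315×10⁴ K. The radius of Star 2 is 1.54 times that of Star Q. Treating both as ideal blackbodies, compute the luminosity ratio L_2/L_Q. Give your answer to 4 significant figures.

L_2/L_Q ≈ 0.3448

L ∝ R²T⁴, so L_2/L_Q = (R_2/R_Q)²(T_2/T_Q)⁴ = (1.54)² × (2.047×10⁴/3.315×10⁴)⁴ = 2.3716 × 0.145391 = 0.3448.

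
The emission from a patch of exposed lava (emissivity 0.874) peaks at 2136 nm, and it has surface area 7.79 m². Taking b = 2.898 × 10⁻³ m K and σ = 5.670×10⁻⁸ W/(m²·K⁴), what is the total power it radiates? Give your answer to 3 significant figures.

P ≈ 1.31×10⁶ W

Wien's law: T = b/λ_max = 2.898×10⁻³/2.136×10⁻⁶ = 1356.74 K.
Area A = 7.79 m².
Then P = εσAT⁴ = 0.874×5.670×10⁻⁸×7.79×(1356.74)⁴ = 1.31×10⁶ W.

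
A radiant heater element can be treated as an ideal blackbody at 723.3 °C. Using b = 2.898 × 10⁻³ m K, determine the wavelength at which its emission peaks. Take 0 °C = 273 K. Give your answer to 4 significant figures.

T = 723.3 °C + 273 = 996.3 K.
Wien's displacement law: λ_max = b/T = (2.898×10⁻³ m·K)/(996.3 K) = 2.9088×10⁻⁶ m.
That is 2909 nm, in the infrared range.

λ_max ≈ 2909 nm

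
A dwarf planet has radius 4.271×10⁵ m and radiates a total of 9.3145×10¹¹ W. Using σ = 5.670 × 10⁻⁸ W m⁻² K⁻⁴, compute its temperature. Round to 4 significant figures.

Surface area A = 4πR² = 4π(4.271×10⁵ m)² = 2.29229×10¹² m².
P = σAT⁴ ⇒ T = (P/(σA))^(1/4) = (9.3145×10¹¹/(5.670×10⁻⁸×2.29229×10¹²))^(1/4) = 51.74 K.

T ≈ 51.74 K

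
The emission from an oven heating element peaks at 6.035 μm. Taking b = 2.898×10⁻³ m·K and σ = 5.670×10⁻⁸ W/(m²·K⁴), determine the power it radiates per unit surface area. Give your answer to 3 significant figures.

Wien's law: T = b/λ_max = 2.898×10⁻³/6.035×10⁻⁶ = 480.199 K.
Then I = σT⁴ = 5.670×10⁻⁸×(480.199)⁴ = 3.01×10³ W/m².

I ≈ 3.01×10³ W/m²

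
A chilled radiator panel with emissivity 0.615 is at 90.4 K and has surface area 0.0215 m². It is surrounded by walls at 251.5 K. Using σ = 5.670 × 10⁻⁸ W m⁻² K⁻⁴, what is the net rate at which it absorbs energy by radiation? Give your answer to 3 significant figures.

Net gain ≈ 2.95 W

Area A = 0.0215 m².
Net radiated power P_net = εσA(T⁴ − T₀⁴) = 0.615×5.670×10⁻⁸×0.0215×(90.4⁴ − 251.5⁴).
T⁴ − T₀⁴ = 6.67842×10⁷ − 4.00085×10⁹ = -3.93407×10⁹ K⁴, so P_net = -2.95 W — negative, meaning a net gain of 2.95 W.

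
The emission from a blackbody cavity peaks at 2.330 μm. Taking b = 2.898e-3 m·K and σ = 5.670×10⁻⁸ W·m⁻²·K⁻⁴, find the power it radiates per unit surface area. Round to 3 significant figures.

I ≈ 1.36×10⁵ W/m²

Wien's law: T = b/λ_max = 2.898×10⁻³/2.330×10⁻⁶ = 1243.78 K.
Then I = σT⁴ = 5.670×10⁻⁸×(1243.78)⁴ = 1.36×10⁵ W/m².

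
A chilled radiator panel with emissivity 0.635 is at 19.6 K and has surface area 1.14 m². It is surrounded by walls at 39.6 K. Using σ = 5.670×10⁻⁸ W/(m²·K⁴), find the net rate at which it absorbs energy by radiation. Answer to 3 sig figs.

Area A = 1.14 m².
Net radiated power P_net = εσA(T⁴ − T₀⁴) = 0.635×5.670×10⁻⁸×1.14×(19.6⁴ − 39.6⁴).
T⁴ − T₀⁴ = 1.47579×10⁵ − 2.45913×10⁶ = -2.31155×10⁶ K⁴, so P_net = -0.0949 W — negative, meaning a net gain of 0.0949 W.

Net gain ≈ 0.0949 W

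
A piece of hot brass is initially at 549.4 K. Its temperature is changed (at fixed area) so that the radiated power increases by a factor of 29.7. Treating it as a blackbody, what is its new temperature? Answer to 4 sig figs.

P ∝ T⁴, so T₂/T₁ = (P₂/P₁)^(1/4) = (29.7)^(1/4) = 2.33447.
T₂ = 549.4 × 2.33447 = 1283 K.

T₂ ≈ 1283 K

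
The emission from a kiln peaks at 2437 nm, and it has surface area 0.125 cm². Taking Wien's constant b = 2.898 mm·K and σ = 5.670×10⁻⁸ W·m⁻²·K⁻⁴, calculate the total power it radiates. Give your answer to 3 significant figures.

P ≈ 1.42 W

Wien's law: T = b/λ_max = 2.898×10⁻³/2.437×10⁻⁶ = 1189.17 K.
Area A = 0.125 cm² = 1.25×10⁻⁵ m².
Then P = σAT⁴ = 5.670×10⁻⁸×1.25×10⁻⁵×(1189.17)⁴ = 1.42 W.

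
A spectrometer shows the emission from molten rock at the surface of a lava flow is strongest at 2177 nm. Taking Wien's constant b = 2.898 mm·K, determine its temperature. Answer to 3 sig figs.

Wien's law gives T = b/λ_max = (2.898×10⁻³ m·K)/(2.177×10⁻⁶ m) = 1.33×10³ K.

T ≈ 1.33×10³ K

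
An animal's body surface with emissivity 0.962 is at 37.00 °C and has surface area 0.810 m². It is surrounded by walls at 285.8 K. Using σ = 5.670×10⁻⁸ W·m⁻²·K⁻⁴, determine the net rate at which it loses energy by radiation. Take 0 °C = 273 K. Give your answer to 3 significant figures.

T = 37.00 °C + 273 = 310.00 K.
Area A = 0.810 m².
Net radiated power P_net = εσA(T⁴ − T₀⁴) = 0.962×5.670×10⁻⁸×0.810×(310.00⁴ − 285.8⁴).
T⁴ − T₀⁴ = 9.23521×10⁹ − 6.67189×10⁹ = 2.56332×10⁹ K⁴, so P_net = 113 W.

Net loss ≈ 113 W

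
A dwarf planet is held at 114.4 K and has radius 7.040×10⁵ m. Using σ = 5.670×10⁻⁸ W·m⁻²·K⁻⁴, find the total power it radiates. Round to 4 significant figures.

Surface area A = 4πR² = 4π(7.040×10⁵ m)² = 6.22809×10¹² m².
P = σAT⁴ = 5.670×10⁻⁸ × 6.22809×10¹² × (114.4)⁴ = 6.048×10¹³ W.

P ≈ 6.048×10¹³ W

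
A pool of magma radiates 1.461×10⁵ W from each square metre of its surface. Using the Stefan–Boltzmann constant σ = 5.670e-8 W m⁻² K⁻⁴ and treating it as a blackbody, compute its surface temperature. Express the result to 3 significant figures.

I = σT⁴, so T = (I/σ)^(1/4) = (1.461×10⁵/(5.670×10⁻⁸))^(1/4) = 1.27×10³ K.

T ≈ 1.27×10³ K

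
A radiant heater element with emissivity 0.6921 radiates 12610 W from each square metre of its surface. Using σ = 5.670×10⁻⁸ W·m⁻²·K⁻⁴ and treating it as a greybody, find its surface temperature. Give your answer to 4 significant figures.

I = εσT⁴, so T = (I/εσ)^(1/4) = (12610/(0.6921×5.670×10⁻⁸))^(1/4) = 752.9 K.

T ≈ 752.9 K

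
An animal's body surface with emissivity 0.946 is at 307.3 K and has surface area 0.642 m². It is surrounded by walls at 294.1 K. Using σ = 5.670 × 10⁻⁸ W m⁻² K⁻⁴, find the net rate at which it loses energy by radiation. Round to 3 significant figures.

Area A = 0.642 m².
Net radiated power P_net = εσA(T⁴ − T₀⁴) = 0.946×5.670×10⁻⁸×0.642×(307.3⁴ − 294.1⁴).
T⁴ − T₀⁴ = 8.91765×10⁹ − 7.48135×10⁹ = 1.43630×10⁹ K⁴, so P_net = 49.5 W.

Net loss ≈ 49.5 W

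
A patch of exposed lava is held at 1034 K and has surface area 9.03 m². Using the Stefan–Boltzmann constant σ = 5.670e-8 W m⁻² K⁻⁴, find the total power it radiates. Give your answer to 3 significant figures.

Area A = 9.03 m².
P = σAT⁴ = 5.670×10⁻⁸ × 9.03 × (1034)⁴ = 5.85×10⁵ W.

P ≈ 5.85×10⁵ W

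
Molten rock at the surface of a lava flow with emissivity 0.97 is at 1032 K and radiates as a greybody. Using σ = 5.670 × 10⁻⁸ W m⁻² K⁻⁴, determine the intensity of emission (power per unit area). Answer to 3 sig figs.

I ≈ 6.24×10⁴ W/m²

Stefan–Boltzmann: I = εσT⁴ = 0.97 × 5.670×10⁻⁸ × (1032)⁴ = 6.24×10⁴ W/m².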